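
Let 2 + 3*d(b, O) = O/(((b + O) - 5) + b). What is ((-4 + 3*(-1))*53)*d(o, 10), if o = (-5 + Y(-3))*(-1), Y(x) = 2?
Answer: 1484/11 ≈ 134.91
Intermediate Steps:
o = 3 (o = (-5 + 2)*(-1) = -3*(-1) = 3)
d(b, O) = -⅔ + O/(3*(-5 + O + 2*b)) (d(b, O) = -⅔ + (O/(((b + O) - 5) + b))/3 = -⅔ + (O/(((O + b) - 5) + b))/3 = -⅔ + (O/((-5 + O + b) + b))/3 = -⅔ + (O/(-5 + O + 2*b))/3 = -⅔ + O/(3*(-5 + O + 2*b)))
((-4 + 3*(-1))*53)*d(o, 10) = ((-4 + 3*(-1))*53)*((10 - 1*10 - 4*3)/(3*(-5 + 10 + 2*3))) = ((-4 - 3)*53)*((10 - 10 - 12)/(3*(-5 + 10 + 6))) = (-7*53)*((⅓)*(-12)/11) = -371*(-12)/(3*11) = -371*(-4/11) = 1484/11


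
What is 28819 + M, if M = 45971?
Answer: 74790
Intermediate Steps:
28819 + M = 28819 + 45971 = 74790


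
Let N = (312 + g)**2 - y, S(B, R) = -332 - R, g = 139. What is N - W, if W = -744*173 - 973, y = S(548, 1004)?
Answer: 334422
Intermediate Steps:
y = -1336 (y = -332 - 1*1004 = -332 - 1004 = -1336)
N = 204737 (N = (312 + 139)**2 - 1*(-1336) = 451**2 + 1336 = 203401 + 1336 = 204737)
W = -129685 (W = -128712 - 973 = -129685)
N - W = 204737 - 1*(-129685) = 204737 + 129685 = 334422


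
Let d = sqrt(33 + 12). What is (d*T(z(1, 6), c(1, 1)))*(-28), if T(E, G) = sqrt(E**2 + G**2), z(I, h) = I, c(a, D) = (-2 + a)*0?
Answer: -84*sqrt(5) ≈ -187.83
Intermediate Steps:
c(a, D) = 0
d = 3*sqrt(5) (d = sqrt(45) = 3*sqrt(5) ≈ 6.7082)
(d*T(z(1, 6), c(1, 1)))*(-28) = ((3*sqrt(5))*sqrt(1**2 + 0**2))*(-28) = ((3*sqrt(5))*sqrt(1 + 0))*(-28) = ((3*sqrt(5))*sqrt(1))*(-28) = ((3*sqrt(5))*1)*(-28) = (3*sqrt(5))*(-28) = -84*sqrt(5)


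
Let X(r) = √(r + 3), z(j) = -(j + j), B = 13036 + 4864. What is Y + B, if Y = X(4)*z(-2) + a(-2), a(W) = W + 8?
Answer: 17906 + 4*√7 ≈ 17917.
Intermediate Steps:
B = 17900
a(W) = 8 + W
z(j) = -2*j
X(r) = √(3 + r)
Y = 6 + 4*√7 (Y = √(3 + 4)*(-2*(-2)) + (8 - 2) = √7*4 + 6 = 4*√7 + 6 = 6 + 4*√7 ≈ 16.583)
Y + B = (6 + 4*√7) + 17900 = 17906 + 4*√7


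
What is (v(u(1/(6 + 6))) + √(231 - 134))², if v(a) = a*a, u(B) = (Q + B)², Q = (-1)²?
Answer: 42523955233/429981696 + 28561*√97/10368 ≈ 126.03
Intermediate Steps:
Q = 1
u(B) = (1 + B)²
v(a) = a²
(v(u(1/(6 + 6))) + √(231 - 134))² = (((1 + 1/(6 + 6))²)² + √(231 - 134))² = (((1 + 1/12)²)² + √97)² = (((13/12)²)² + √97)² = ((169/144)² + √97)² = (28561/20736 + √97)²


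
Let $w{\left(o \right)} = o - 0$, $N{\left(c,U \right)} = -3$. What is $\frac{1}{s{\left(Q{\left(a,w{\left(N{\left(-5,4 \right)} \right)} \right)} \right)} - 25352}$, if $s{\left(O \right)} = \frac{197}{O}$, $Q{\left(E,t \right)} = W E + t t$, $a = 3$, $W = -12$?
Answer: $- \frac{27}{684701} \approx -3.9433 \cdot 10^{-5}$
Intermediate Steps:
$w{\left(o \right)} = o$ ($w{\left(o \right)} = o + 0 = o$)
$Q{\left(E,t \right)} = t^{2} - 12 E$ ($Q{\left(E,t \right)} = - 12 E + t t = - 12 E + t^{2} = t^{2} - 12 E$)
$\frac{1}{s{\left(Q{\left(a,w{\left(N{\left(-5,4 \right)} \right)} \right)} \right)} - 25352} = \frac{1}{\frac{197}{\left(-3\right)^{2} - 36} - 25352} = \frac{1}{\frac{197}{9 - 36} - 25352} = \frac{1}{\frac{197}{-27} - 25352} = \frac{1}{197 \left(- \frac{1}{27}\right) - 25352} = \frac{1}{- \frac{197}{27} - 25352} = \frac{1}{- \frac{684701}{27}} = - \frac{27}{684701}$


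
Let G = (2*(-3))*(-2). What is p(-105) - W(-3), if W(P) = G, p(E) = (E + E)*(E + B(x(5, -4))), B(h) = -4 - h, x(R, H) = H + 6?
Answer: 23298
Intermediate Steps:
x(R, H) = 6 + H
G = 12 (G = -6*(-2) = 12)
p(E) = 2*E*(-6 + E) (p(E) = (E + E)*(E + (-4 - (6 - 4))) = (2*E)*(E + (-4 - 1*2)) = (2*E)*(E + (-4 - 2)) = (2*E)*(E - 6) = (2*E)*(-6 + E) = 2*E*(-6 + E))
W(P) = 12
p(-105) - W(-3) = 2*(-105)*(-6 - 105) - 1*12 = 2*(-105)*(-111) - 12 = 23310 - 12 = 23298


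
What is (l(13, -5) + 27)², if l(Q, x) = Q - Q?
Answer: 729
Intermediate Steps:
l(Q, x) = 0
(l(13, -5) + 27)² = (0 + 27)² = 27² = 729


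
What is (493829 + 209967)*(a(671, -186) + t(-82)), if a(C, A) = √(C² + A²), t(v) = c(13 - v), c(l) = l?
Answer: 66860620 + 703796*√484837 ≈ 5.5692e+8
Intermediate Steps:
t(v) = 13 - v
a(C, A) = √(A² + C²)
(493829 + 209967)*(a(671, -186) + t(-82)) = (493829 + 209967)*(√((-186)² + 671²) + (13 - 1*(-82))) = 703796*(√(34596 + 450241) + (13 + 82)) = 703796*(√484837 + 95) = 703796*(95 + √484837) = 66860620 + 703796*√484837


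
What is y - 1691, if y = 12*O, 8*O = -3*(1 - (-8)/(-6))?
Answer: -3379/2 ≈ -1689.5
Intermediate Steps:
O = ⅛ (O = (-3*(1 - (-8)/(-6)))/8 = (-3*(1 - (-8)*(-1)/6))/8 = (-3*(1 - 1*4/3))/8 = (-3*(1 - 4/3))/8 = (-3*(-⅓))/8 = (⅛)*1 = ⅛ ≈ 0.12500)
y = 3/2 (y = 12*(⅛) = 3/2 ≈ 1.5000)
y - 1691 = 3/2 - 1691 = -3379/2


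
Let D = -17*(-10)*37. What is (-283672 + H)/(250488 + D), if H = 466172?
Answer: 91250/128389 ≈ 0.71073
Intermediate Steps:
D = 6290 (D = 170*37 = 6290)
(-283672 + H)/(250488 + D) = (-283672 + 466172)/(250488 + 6290) = 182500/256778 = 182500*(1/256778) = 91250/128389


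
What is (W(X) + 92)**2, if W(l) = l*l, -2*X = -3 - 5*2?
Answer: 288369/16 ≈ 18023.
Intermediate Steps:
X = 13/2 (X = -(-3 - 5*2)/2 = -(-3 - 10)/2 = -1/2*(-13) = 13/2 ≈ 6.5000)
W(l) = l**2
(W(X) + 92)**2 = ((13/2)**2 + 92)**2 = (169/4 + 92)**2 = (537/4)**2 = 288369/16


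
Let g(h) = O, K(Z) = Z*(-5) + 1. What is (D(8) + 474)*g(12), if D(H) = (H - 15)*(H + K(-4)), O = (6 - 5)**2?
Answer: 271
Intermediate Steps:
K(Z) = 1 - 5*Z (K(Z) = -5*Z + 1 = 1 - 5*Z)
O = 1 (O = 1**2 = 1)
g(h) = 1
D(H) = (-15 + H)*(21 + H) (D(H) = (H - 15)*(H + (1 - 5*(-4))) = (-15 + H)*(H + (1 + 20)) = (-15 + H)*(H + 21) = (-15 + H)*(21 + H))
(D(8) + 474)*g(12) = ((-315 + 8**2 + 6*8) + 474)*1 = ((-315 + 64 + 48) + 474)*1 = (-203 + 474)*1 = 271*1 = 271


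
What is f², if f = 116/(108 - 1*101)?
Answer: 13456/49 ≈ 274.61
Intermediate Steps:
f = 116/7 (f = 116/(108 - 101) = 116/7 ≈ 16.571)
f² = (116/7)² = 13456/49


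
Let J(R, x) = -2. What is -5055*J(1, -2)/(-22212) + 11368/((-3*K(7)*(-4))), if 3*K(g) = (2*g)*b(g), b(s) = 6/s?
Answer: 437536/1851 ≈ 236.38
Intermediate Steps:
K(g) = 4 (K(g) = ((2*g)*(6/g))/3 = (⅓)*12 = 4)
-5055*J(1, -2)/(-22212) + 11368/((-3*K(7)*(-4))) = -5055*(-2)/(-22212) + 11368/((-3*4*(-4))) = 10110*(-1/22212) + 11368/((-12*(-4))) = -1685/3702 + 11368/48 = -1685/3702 + 11368*(1/48) = -1685/3702 + 1421/6 = 437536/1851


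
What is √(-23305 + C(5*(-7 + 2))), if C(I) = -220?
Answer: 5*I*√941 ≈ 153.38*I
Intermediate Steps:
√(-23305 + C(5*(-7 + 2))) = √(-23305 - 220) = √(-23525) = 5*I*√941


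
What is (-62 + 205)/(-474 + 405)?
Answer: -143/69 ≈ -2.0725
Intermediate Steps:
(-62 + 205)/(-474 + 405) = 143/(-69) = 143*(-1/69) = -143/69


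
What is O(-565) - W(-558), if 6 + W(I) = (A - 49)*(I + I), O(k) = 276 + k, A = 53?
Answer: 4181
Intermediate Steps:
W(I) = -6 + 8*I (W(I) = -6 + (53 - 49)*(I + I) = -6 + 4*(2*I) = -6 + 8*I)
O(-565) - W(-558) = (276 - 565) - (-6 + 8*(-558)) = -289 - (-6 - 4464) = -289 - 1*(-4470) = -289 + 4470 = 4181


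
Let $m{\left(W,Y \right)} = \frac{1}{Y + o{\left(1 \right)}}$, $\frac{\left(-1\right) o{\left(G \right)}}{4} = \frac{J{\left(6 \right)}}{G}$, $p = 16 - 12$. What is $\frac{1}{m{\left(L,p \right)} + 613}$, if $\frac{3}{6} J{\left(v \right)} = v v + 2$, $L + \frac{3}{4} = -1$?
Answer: $\frac{300}{183899} \approx 0.0016313$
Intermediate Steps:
$L = - \frac{7}{4}$ ($L = - \frac{3}{4} - 1 = - \frac{7}{4} \approx -1.75$)
$J{\left(v \right)} = 4 + 2 v^{2}$ ($J{\left(v \right)} = 2 \left(v v + 2\right) = 2 \left(v^{2} + 2\right) = 2 \left(2 + v^{2}\right) = 4 + 2 v^{2}$)
$p = 4$ ($p = 16 - 12 = 4$)
$o{\left(G \right)} = - \frac{304}{G}$ ($o{\left(G \right)} = - 4 \frac{4 + 2 \cdot 6^{2}}{G} = - 4 \frac{4 + 2 \cdot 36}{G} = - 4 \frac{4 + 72}{G} = - 4 \frac{76}{G} = - \frac{304}{G}$)
$m{\left(W,Y \right)} = \frac{1}{-304 + Y}$ ($m{\left(W,Y \right)} = \frac{1}{Y - \frac{304}{1}} = \frac{1}{Y - 304} = \frac{1}{-304 + Y}$)
$\frac{1}{m{\left(L,p \right)} + 613} = \frac{1}{\frac{1}{-304 + 4} + 613} = \frac{1}{\frac{1}{-300} + 613} = \frac{1}{- \frac{1}{300} + 613} = \frac{1}{\frac{183899}{300}} = \frac{300}{183899}$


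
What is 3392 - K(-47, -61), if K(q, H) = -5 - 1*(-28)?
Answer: 3369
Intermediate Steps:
K(q, H) = 23 (K(q, H) = -5 + 28 = 23)
3392 - K(-47, -61) = 3392 - 1*23 = 3392 - 23 = 3369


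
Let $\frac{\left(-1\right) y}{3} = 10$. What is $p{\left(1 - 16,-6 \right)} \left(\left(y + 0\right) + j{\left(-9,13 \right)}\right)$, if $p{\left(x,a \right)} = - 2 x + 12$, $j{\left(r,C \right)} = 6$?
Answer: $-1008$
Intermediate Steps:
$y = -30$ ($y = \left(-3\right) 10 = -30$)
$p{\left(x,a \right)} = 12 - 2 x$
$p{\left(1 - 16,-6 \right)} \left(\left(y + 0\right) + j{\left(-9,13 \right)}\right) = \left(12 - 2 \left(1 - 16\right)\right) \left(\left(-30 + 0\right) + 6\right) = \left(12 - 2 \left(1 - 16\right)\right) \left(-30 + 6\right) = \left(12 - -30\right) \left(-24\right) = \left(12 + 30\right) \left(-24\right) = 42 \left(-24\right) = -1008$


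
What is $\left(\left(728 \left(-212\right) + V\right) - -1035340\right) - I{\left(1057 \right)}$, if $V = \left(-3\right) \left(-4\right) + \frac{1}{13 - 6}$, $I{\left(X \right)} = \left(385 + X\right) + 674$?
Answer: $\frac{6152301}{7} \approx 8.789 \cdot 10^{5}$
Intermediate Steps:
$I{\left(X \right)} = 1059 + X$
$V = \frac{85}{7}$ ($V = 12 + \frac{1}{7} = \frac{85}{7} \approx 12.143$)
$\left(\left(728 \left(-212\right) + V\right) - -1035340\right) - I{\left(1057 \right)} = \left(\left(728 \left(-212\right) + \frac{85}{7}\right) - -1035340\right) - \left(1059 + 1057\right) = \left(\left(-154336 + \frac{85}{7}\right) + 1035340\right) - 2116 = \left(- \frac{1080267}{7} + 1035340\right) - 2116 = \frac{6167113}{7} - 2116 = \frac{6152301}{7}$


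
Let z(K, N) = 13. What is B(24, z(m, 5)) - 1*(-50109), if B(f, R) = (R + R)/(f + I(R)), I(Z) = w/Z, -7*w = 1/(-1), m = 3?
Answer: 109490531/2185 ≈ 50110.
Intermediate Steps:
w = ⅐ (w = -⅐/(-1) = -⅐*(-1) = ⅐ ≈ 0.14286)
I(Z) = 1/(7*Z)
B(f, R) = 2*R/(f + 1/(7*R)) (B(f, R) = (R + R)/(f + 1/(7*R)) = (2*R)/(f + 1/(7*R)) = 2*R/(f + 1/(7*R)))
B(24, z(m, 5)) - 1*(-50109) = 14*13²/(1 + 7*13*24) - 1*(-50109) = 14*169/(1 + 2184) + 50109 = 14*169/2185 + 50109 = 14*169*(1/2185) + 50109 = 2366/2185 + 50109 = 109490531/2185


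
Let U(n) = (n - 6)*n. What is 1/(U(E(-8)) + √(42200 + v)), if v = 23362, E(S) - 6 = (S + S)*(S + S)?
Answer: 33536/2249293811 - 7*√1338/4498587622 ≈ 1.4853e-5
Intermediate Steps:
E(S) = 6 + 4*S² (E(S) = 6 + (S + S)*(S + S) = 6 + (2*S)*(2*S) = 6 + 4*S²)
U(n) = n*(-6 + n) (U(n) = (-6 + n)*n = n*(-6 + n))
1/(U(E(-8)) + √(42200 + v)) = 1/((6 + 4*(-8)²)*(-6 + (6 + 4*(-8)²)) + √(42200 + 23362)) = 1/((6 + 4*64)*(-6 + (6 + 4*64)) + √65562) = 1/((6 + 256)*(-6 + (6 + 256)) + 7*√1338) = 1/(262*(-6 + 262) + 7*√1338) = 1/(262*256 + 7*√1338) = 1/(67072 + 7*√1338)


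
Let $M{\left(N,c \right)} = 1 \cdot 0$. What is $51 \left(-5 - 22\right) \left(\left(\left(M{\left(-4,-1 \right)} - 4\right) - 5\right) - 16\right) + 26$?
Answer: $34451$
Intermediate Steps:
$M{\left(N,c \right)} = 0$
$51 \left(-5 - 22\right) \left(\left(\left(M{\left(-4,-1 \right)} - 4\right) - 5\right) - 16\right) + 26 = 51 \left(-5 - 22\right) \left(\left(\left(0 - 4\right) - 5\right) - 16\right) + 26 = 51 \left(- 27 \left(\left(-4 - 5\right) - 16\right)\right) + 26 = 51 \left(- 27 \left(-9 - 16\right)\right) + 26 = 51 \left(\left(-27\right) \left(-25\right)\right) + 26 = 51 \cdot 675 + 26 = 34425 + 26 = 34451$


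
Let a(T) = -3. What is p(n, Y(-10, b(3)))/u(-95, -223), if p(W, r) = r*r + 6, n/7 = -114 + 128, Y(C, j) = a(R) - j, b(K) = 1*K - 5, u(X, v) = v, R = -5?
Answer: -7/223 ≈ -0.031390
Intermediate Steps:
b(K) = -5 + K (b(K) = K - 5 = -5 + K)
Y(C, j) = -3 - j
n = 98 (n = 7*(-114 + 128) = 7*14 = 98)
p(W, r) = 6 + r**2 (p(W, r) = r**2 + 6 = 6 + r**2)
p(n, Y(-10, b(3)))/u(-95, -223) = (6 + (-3 - (-5 + 3))**2)/(-223) = (6 + (-3 - 1*(-2))**2)*(-1/223) = (6 + (-3 + 2)**2)*(-1/223) = (6 + (-1)**2)*(-1/223) = (6 + 1)*(-1/223) = 7*(-1/223) = -7/223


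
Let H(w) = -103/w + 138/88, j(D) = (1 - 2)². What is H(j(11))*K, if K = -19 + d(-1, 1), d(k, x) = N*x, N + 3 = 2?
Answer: 22315/11 ≈ 2028.6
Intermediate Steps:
j(D) = 1 (j(D) = (-1)² = 1)
N = -1 (N = -3 + 2 = -1)
d(k, x) = -x
H(w) = 69/44 - 103/w (H(w) = -103/w + 138*(1/88) = -103/w + 69/44 = 69/44 - 103/w)
K = -20 (K = -19 - 1*1 = -19 - 1 = -20)
H(j(11))*K = (69/44 - 103/1)*(-20) = (69/44 - 103*1)*(-20) = (69/44 - 103)*(-20) = -4463/44*(-20) = 22315/11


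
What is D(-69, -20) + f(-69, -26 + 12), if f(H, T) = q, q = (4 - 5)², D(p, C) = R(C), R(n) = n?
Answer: -19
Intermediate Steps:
D(p, C) = C
q = 1 (q = (-1)² = 1)
f(H, T) = 1
D(-69, -20) + f(-69, -26 + 12) = -20 + 1 = -19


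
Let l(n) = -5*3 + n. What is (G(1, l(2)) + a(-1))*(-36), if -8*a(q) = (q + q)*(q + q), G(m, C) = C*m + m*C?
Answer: 954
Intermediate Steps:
l(n) = -15 + n
G(m, C) = 2*C*m (G(m, C) = C*m + C*m = 2*C*m)
a(q) = -q²/2 (a(q) = -(q + q)*(q + q)/8 = -2*q*2*q/8 = -q²/2)
(G(1, l(2)) + a(-1))*(-36) = (2*(-15 + 2)*1 - ½*(-1)²)*(-36) = (2*(-13)*1 - ½*1)*(-36) = (-26 - ½)*(-36) = -53/2*(-36) = 954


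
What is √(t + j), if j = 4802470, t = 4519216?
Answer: √9321686 ≈ 3053.1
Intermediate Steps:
√(t + j) = √(4519216 + 4802470) = √9321686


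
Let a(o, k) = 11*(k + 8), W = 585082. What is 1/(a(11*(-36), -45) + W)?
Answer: 1/584675 ≈ 1.7104e-6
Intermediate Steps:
a(o, k) = 88 + 11*k (a(o, k) = 11*(8 + k) = 88 + 11*k)
1/(a(11*(-36), -45) + W) = 1/((88 + 11*(-45)) + 585082) = 1/((88 - 495) + 585082) = 1/(-407 + 585082) = 1/584675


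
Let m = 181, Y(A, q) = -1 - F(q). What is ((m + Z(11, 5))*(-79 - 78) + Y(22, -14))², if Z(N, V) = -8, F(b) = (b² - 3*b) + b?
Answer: 749992996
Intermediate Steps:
F(b) = b² - 2*b
Y(A, q) = -1 - q*(-2 + q)
((m + Z(11, 5))*(-79 - 78) + Y(22, -14))² = ((181 - 8)*(-79 - 78) + (-1 - 1*(-14)*(-2 - 14)))² = (173*(-157) + (-1 - 1*(-14)*(-16)))² = (-27161 + (-1 - 224))² = (-27161 - 225)² = (-27386)² = 749992996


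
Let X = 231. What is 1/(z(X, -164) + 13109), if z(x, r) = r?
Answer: 1/12945 ≈ 7.7250e-5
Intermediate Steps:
1/(z(X, -164) + 13109) = 1/(-164 + 13109) = 1/12945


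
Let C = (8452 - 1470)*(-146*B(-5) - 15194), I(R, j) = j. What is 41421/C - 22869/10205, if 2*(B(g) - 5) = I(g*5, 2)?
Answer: -513268284873/229001710340 ≈ -2.2413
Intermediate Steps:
B(g) = 6 (B(g) = 5 + (1/2)*2 = 5 + 1 = 6)
C = -112200740 (C = (8452 - 1470)*(-146*6 - 15194) = 6982*(-876 - 15194) = 6982*(-16070) = -112200740)
41421/C - 22869/10205 = 41421/(-112200740) - 22869/10205 = 41421*(-1/112200740) - 22869*1/10205 = -41421/112200740 - 22869/10205 = -513268284873/229001710340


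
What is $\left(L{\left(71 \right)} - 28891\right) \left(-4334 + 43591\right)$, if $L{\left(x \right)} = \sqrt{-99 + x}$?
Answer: $-1134173987 + 78514 i \sqrt{7} \approx -1.1342 \cdot 10^{9} + 2.0773 \cdot 10^{5} i$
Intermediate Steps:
$\left(L{\left(71 \right)} - 28891\right) \left(-4334 + 43591\right) = \left(\sqrt{-99 + 71} - 28891\right) \left(-4334 + 43591\right) = \left(\sqrt{-28} - 28891\right) 39257 = \left(2 i \sqrt{7} - 28891\right) 39257 = \left(-28891 + 2 i \sqrt{7}\right) 39257 = -1134173987 + 78514 i \sqrt{7}$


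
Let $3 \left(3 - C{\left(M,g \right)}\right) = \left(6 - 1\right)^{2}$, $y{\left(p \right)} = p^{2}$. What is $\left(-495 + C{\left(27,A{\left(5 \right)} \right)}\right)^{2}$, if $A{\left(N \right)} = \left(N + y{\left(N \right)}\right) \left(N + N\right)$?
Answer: $\frac{2253001}{9} \approx 2.5033 \cdot 10^{5}$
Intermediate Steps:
$A{\left(N \right)} = 2 N \left(N + N^{2}\right)$ ($A{\left(N \right)} = \left(N + N^{2}\right) \left(N + N\right) = \left(N + N^{2}\right) 2 N = 2 N \left(N + N^{2}\right)$)
$C{\left(M,g \right)} = - \frac{16}{3}$ ($C{\left(M,g \right)} = 3 - \frac{\left(6 - 1\right)^{2}}{3} = 3 - \frac{5^{2}}{3} = 3 - \frac{25}{3} = - \frac{16}{3}$)
$\left(-495 + C{\left(27,A{\left(5 \right)} \right)}\right)^{2} = \left(-495 - \frac{16}{3}\right)^{2} = \left(- \frac{1501}{3}\right)^{2} = \frac{2253001}{9}$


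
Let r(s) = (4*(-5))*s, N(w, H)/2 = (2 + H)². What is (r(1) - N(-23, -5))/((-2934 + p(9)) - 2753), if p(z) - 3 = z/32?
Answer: 1216/181879 ≈ 0.0066858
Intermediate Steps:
p(z) = 3 + z/32
N(w, H) = 2*(2 + H)²
r(s) = -20*s
(r(1) - N(-23, -5))/((-2934 + p(9)) - 2753) = (-20*1 - 2*(2 - 5)²)/((-2934 + (3 + (1/32)*9)) - 2753) = (-20 - 2*(-3)²)/((-2934 + (3 + 9/32)) - 2753) = (-20 - 2*9)/((-2934 + 105/32) - 2753) = (-20 - 1*18)/(-93783/32 - 2753) = (-20 - 18)/(-181879/32) = -38*(-32/181879) = 1216/181879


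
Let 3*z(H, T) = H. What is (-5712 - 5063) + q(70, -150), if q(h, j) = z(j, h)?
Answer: -10825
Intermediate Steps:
z(H, T) = H/3
q(h, j) = j/3
(-5712 - 5063) + q(70, -150) = (-5712 - 5063) + (⅓)*(-150) = -10775 - 50 = -10825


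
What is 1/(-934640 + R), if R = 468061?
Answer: -1/466579 ≈ -2.1433e-6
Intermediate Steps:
1/(-934640 + R) = 1/(-934640 + 468061) = 1/(-466579) = -1/466579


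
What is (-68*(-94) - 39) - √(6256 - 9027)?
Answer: 6353 - I*√2771 ≈ 6353.0 - 52.64*I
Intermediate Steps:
(-68*(-94) - 39) - √(6256 - 9027) = (6392 - 39) - √(-2771) = 6353 - I*√2771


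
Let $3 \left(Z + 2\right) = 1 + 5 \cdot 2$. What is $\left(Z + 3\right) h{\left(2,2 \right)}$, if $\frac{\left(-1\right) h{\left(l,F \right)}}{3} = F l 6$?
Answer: $-336$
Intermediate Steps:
$h{\left(l,F \right)} = - 18 F l$ ($h{\left(l,F \right)} = - 3 F l 6 = - 3 \cdot 6 F l = - 18 F l$)
$Z = \frac{5}{3}$ ($Z = -2 + \frac{1 + 5 \cdot 2}{3} = -2 + \frac{1 + 10}{3} = -2 + \frac{1}{3} \cdot 11 = -2 + \frac{11}{3} = \frac{5}{3} \approx 1.6667$)
$\left(Z + 3\right) h{\left(2,2 \right)} = \left(\frac{5}{3} + 3\right) \left(\left(-18\right) 2 \cdot 2\right) = \frac{14}{3} \left(-72\right) = -336$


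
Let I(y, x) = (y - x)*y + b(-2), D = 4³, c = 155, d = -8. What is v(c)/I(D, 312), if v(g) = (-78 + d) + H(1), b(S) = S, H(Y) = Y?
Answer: 85/15874 ≈ 0.0053547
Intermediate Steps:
v(g) = -85 (v(g) = (-78 - 8) + 1 = -86 + 1 = -85)
D = 64
I(y, x) = -2 + y*(y - x) (I(y, x) = (y - x)*y - 2 = y*(y - x) - 2 = -2 + y*(y - x))
v(c)/I(D, 312) = -85/(-2 + 64² - 1*312*64) = -85/(-2 + 4096 - 19968) = -85/(-15874) = -85*(-1/15874) = 85/15874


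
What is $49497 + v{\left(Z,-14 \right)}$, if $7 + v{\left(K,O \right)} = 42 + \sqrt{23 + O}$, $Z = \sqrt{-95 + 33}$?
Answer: $49535$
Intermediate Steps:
$Z = i \sqrt{62}$ ($Z = \sqrt{-62} = i \sqrt{62} \approx 7.874 i$)
$v{\left(K,O \right)} = 35 + \sqrt{23 + O}$ ($v{\left(K,O \right)} = -7 + \left(42 + \sqrt{23 + O}\right) = 35 + \sqrt{23 + O}$)
$49497 + v{\left(Z,-14 \right)} = 49497 + \left(35 + \sqrt{23 - 14}\right) = 49497 + \left(35 + \sqrt{9}\right) = 49497 + \left(35 + 3\right) = 49497 + 38 = 49535$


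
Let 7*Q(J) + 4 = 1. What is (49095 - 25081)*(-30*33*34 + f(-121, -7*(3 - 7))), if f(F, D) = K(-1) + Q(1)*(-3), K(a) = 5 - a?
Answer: -5656953966/7 ≈ -8.0814e+8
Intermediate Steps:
Q(J) = -3/7 (Q(J) = -4/7 + (1/7)*1 = -4/7 + 1/7 = -3/7)
f(F, D) = 51/7 (f(F, D) = (5 - 1*(-1)) - 3/7*(-3) = (5 + 1) + 9/7 = 6 + 9/7 = 51/7)
(49095 - 25081)*(-30*33*34 + f(-121, -7*(3 - 7))) = (49095 - 25081)*(-30*33*34 + 51/7) = 24014*(-990*34 + 51/7) = 24014*(-33660 + 51/7) = 24014*(-235569/7) = -5656953966/7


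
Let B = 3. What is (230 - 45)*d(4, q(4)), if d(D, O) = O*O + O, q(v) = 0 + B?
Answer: 2220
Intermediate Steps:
q(v) = 3 (q(v) = 0 + 3 = 3)
d(D, O) = O + O**2 (d(D, O) = O**2 + O = O + O**2)
(230 - 45)*d(4, q(4)) = (230 - 45)*(3*(1 + 3)) = 185*(3*4) = 185*12 = 2220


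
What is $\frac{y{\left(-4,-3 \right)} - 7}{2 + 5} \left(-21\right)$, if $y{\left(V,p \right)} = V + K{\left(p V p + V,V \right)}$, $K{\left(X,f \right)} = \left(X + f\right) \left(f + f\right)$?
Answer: $-1023$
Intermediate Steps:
$K{\left(X,f \right)} = 2 f \left(X + f\right)$ ($K{\left(X,f \right)} = \left(X + f\right) 2 f = 2 f \left(X + f\right)$)
$y{\left(V,p \right)} = V + 2 V \left(2 V + V p^{2}\right)$ ($y{\left(V,p \right)} = V + 2 V \left(\left(p V p + V\right) + V\right) = V + 2 V \left(\left(V p p + V\right) + V\right) = V + 2 V \left(\left(V p^{2} + V\right) + V\right) = V + 2 V \left(\left(V + V p^{2}\right) + V\right) = V + 2 V \left(2 V + V p^{2}\right)$)
$\frac{y{\left(-4,-3 \right)} - 7}{2 + 5} \left(-21\right) = \frac{- 4 \left(1 + 2 \left(-4\right) \left(2 + \left(-3\right)^{2}\right)\right) - 7}{2 + 5} \left(-21\right) = \frac{- 4 \left(1 + 2 \left(-4\right) \left(2 + 9\right)\right) - 7}{7} \left(-21\right) = \frac{- 4 \left(1 + 2 \left(-4\right) 11\right) - 7}{7} \left(-21\right) = \frac{- 4 \left(1 - 88\right) - 7}{7} \left(-21\right) = \frac{\left(-4\right) \left(-87\right) - 7}{7} \left(-21\right) = \frac{348 - 7}{7} \left(-21\right) = \frac{1}{7} \cdot 341 \left(-21\right) = \frac{341}{7} \left(-21\right) = -1023$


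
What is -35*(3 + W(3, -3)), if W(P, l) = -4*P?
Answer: 315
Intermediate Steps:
-35*(3 + W(3, -3)) = -35*(3 - 4*3) = -35*(3 - 12) = -35*(-9) = 315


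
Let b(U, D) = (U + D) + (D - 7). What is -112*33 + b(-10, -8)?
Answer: -3729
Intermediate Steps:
b(U, D) = -7 + U + 2*D (b(U, D) = (D + U) + (-7 + D) = -7 + U + 2*D)
-112*33 + b(-10, -8) = -112*33 + (-7 - 10 + 2*(-8)) = -3696 + (-7 - 10 - 16) = -3696 - 33 = -3729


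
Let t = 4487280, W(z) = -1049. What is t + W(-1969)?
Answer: 4486231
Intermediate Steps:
t + W(-1969) = 4487280 - 1049 = 4486231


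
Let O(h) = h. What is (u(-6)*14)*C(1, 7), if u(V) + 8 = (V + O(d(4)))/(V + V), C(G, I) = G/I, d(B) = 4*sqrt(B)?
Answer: -49/3 ≈ -16.333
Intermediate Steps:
u(V) = -8 + (8 + V)/(2*V) (u(V) = -8 + (V + 4*sqrt(4))/(V + V) = -8 + (V + 4*2)/((2*V)) = -8 + (V + 8)*(1/(2*V)) = -8 + (8 + V)*(1/(2*V)) = -8 + (8 + V)/(2*V))
(u(-6)*14)*C(1, 7) = ((-15/2 + 4/(-6))*14)*(1/7) = ((-15/2 + 4*(-1/6))*14)*(1*(1/7)) = ((-15/2 - 2/3)*14)*(1/7) = -49/6*14*(1/7) = -343/3*1/7 = -49/3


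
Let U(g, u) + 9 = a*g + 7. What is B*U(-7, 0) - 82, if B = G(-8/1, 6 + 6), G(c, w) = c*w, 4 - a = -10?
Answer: 9518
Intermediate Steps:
a = 14 (a = 4 - 1*(-10) = 4 + 10 = 14)
U(g, u) = -2 + 14*g (U(g, u) = -9 + (14*g + 7) = -9 + (7 + 14*g) = -2 + 14*g)
B = -96 (B = (-8/1)*(6 + 6) = -8*1*12 = -8*12 = -96)
B*U(-7, 0) - 82 = -96*(-2 + 14*(-7)) - 82 = -96*(-2 - 98) - 82 = -96*(-100) - 82 = 9600 - 82 = 9518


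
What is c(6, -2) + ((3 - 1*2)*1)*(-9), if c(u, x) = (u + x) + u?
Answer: 1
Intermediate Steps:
c(u, x) = x + 2*u
c(6, -2) + ((3 - 1*2)*1)*(-9) = (-2 + 2*6) + ((3 - 1*2)*1)*(-9) = (-2 + 12) + ((3 - 2)*1)*(-9) = 10 + (1*1)*(-9) = 10 + 1*(-9) = 10 - 9 = 1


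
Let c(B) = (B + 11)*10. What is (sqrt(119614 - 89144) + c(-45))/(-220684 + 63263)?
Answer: 340/157421 - sqrt(30470)/157421 ≈ 0.0010510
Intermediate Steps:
c(B) = 110 + 10*B (c(B) = (11 + B)*10 = 110 + 10*B)
(sqrt(119614 - 89144) + c(-45))/(-220684 + 63263) = (sqrt(119614 - 89144) + (110 + 10*(-45)))/(-220684 + 63263) = (sqrt(30470) + (110 - 450))/(-157421) = (sqrt(30470) - 340)*(-1/157421) = (-340 + sqrt(30470))*(-1/157421) = 340/157421 - sqrt(30470)/157421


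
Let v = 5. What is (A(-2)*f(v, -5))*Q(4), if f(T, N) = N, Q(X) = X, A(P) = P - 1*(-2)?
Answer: 0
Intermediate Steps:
A(P) = 2 + P (A(P) = P + 2 = 2 + P)
(A(-2)*f(v, -5))*Q(4) = ((2 - 2)*(-5))*4 = (0*(-5))*4 = 0*4 = 0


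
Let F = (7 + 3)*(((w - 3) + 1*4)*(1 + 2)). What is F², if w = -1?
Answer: 0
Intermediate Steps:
F = 0 (F = (7 + 3)*(((-1 - 3) + 1*4)*(1 + 2)) = 10*((-4 + 4)*3) = 10*(0*3) = 10*0 = 0)
F² = 0² = 0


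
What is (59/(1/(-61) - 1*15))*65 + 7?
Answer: -227523/916 ≈ -248.39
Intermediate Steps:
(59/(1/(-61) - 1*15))*65 + 7 = (59/(-1/61 - 15))*65 + 7 = (59/(-916/61))*65 + 7 = (59*(-61/916))*65 + 7 = -3599/916*65 + 7 = -233935/916 + 7 = -227523/916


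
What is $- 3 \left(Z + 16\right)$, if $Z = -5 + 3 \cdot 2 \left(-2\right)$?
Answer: $3$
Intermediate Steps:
$Z = -17$ ($Z = -5 + 3 \left(-4\right) = -5 - 12 = -17$)
$- 3 \left(Z + 16\right) = - 3 \left(-17 + 16\right) = \left(-3\right) \left(-1\right) = 3$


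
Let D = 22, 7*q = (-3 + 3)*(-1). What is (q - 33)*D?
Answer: -726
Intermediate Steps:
q = 0 (q = ((-3 + 3)*(-1))/7 = (0*(-1))/7 = (⅐)*0 = 0)
(q - 33)*D = (0 - 33)*22 = -33*22 = -726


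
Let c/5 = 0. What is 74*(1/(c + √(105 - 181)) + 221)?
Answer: 16354 - 37*I*√19/19 ≈ 16354.0 - 8.4884*I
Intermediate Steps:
c = 0 (c = 5*0 = 0)
74*(1/(c + √(105 - 181)) + 221) = 74*(1/(0 + √(105 - 181)) + 221) = 74*(1/(0 + √(-76)) + 221) = 74*(1/(0 + 2*I*√19) + 221) = 74*(1/(2*I*√19) + 221) = 74*(-I*√19/38 + 221) = 74*(221 - I*√19/38) = 16354 - 37*I*√19/19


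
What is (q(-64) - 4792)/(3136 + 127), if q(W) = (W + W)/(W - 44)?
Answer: -129352/88101 ≈ -1.4682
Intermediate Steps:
q(W) = 2*W/(-44 + W) (q(W) = (2*W)/(-44 + W) = 2*W/(-44 + W))
(q(-64) - 4792)/(3136 + 127) = (2*(-64)/(-44 - 64) - 4792)/(3136 + 127) = (2*(-64)/(-108) - 4792)/3263 = (2*(-64)*(-1/108) - 4792)*(1/3263) = (32/27 - 4792)*(1/3263) = -129352/27*1/3263 = -129352/88101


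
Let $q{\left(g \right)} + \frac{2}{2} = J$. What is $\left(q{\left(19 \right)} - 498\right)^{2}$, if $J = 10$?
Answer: $239121$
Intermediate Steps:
$q{\left(g \right)} = 9$ ($q{\left(g \right)} = -1 + 10 = 9$)
$\left(q{\left(19 \right)} - 498\right)^{2} = \left(9 - 498\right)^{2} = \left(-489\right)^{2} = 239121$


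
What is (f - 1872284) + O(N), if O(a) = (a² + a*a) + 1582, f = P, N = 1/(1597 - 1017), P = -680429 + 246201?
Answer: -387689225999/168200 ≈ -2.3049e+6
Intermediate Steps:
P = -434228
N = 1/580 ≈ 0.0017241
f = -434228
O(a) = 1582 + 2*a² (O(a) = (a² + a²) + 1582 = 2*a² + 1582 = 1582 + 2*a²)
(f - 1872284) + O(N) = (-434228 - 1872284) + (1582 + 2*(1/580)²) = -2306512 + (1582 + 2*(1/336400)) = -2306512 + (1582 + 1/168200) = -2306512 + 266092401/168200 = -387689225999/168200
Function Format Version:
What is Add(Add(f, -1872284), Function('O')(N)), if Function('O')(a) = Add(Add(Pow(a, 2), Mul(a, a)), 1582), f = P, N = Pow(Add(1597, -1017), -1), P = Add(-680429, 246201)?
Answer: Rational(-387689225999, 168200) ≈ -2.3049e+6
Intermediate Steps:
P = -434228
N = Rational(1, 580) (N = Pow(580, -1) = Rational(1, 580) ≈ 0.0017241)
f = -434228
Function('O')(a) = Add(1582, Mul(2, Pow(a, 2))) (Function('O')(a) = Add(Add(Pow(a, 2), Pow(a, 2)), 1582) = Add(Mul(2, Pow(a, 2)), 1582) = Add(1582, Mul(2, Pow(a, 2))))
Add(Add(f, -1872284), Function('O')(N)) = Add(Add(-434228, -1872284), Add(1582, Mul(2, Pow(Rational(1, 580), 2)))) = Add(-2306512, Add(1582, Mul(2, Rational(1, 336400)))) = Add(-2306512, Add(1582, Rational(1, 168200))) = Add(-2306512, Rational(266092401, 168200)) = Rational(-387689225999, 168200)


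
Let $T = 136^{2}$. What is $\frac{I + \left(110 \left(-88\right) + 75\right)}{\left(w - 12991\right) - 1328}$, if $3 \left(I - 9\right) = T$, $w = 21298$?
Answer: $- \frac{10292}{20937} \approx -0.49157$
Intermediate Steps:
$T = 18496$
$I = \frac{18523}{3}$ ($I = 9 + \frac{1}{3} \cdot 18496 = 9 + \frac{18496}{3} = \frac{18523}{3} \approx 6174.3$)
$\frac{I + \left(110 \left(-88\right) + 75\right)}{\left(w - 12991\right) - 1328} = \frac{\frac{18523}{3} + \left(110 \left(-88\right) + 75\right)}{\left(21298 - 12991\right) - 1328} = \frac{\frac{18523}{3} + \left(-9680 + 75\right)}{\left(21298 - 12991\right) - 1328} = \frac{\frac{18523}{3} - 9605}{8307 - 1328} = - \frac{10292}{3 \cdot 6979} = \left(- \frac{10292}{3}\right) \frac{1}{6979} = - \frac{10292}{20937}$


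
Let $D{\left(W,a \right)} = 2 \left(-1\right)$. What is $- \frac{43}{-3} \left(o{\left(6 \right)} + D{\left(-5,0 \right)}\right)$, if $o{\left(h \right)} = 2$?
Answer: $0$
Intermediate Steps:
$D{\left(W,a \right)} = -2$
$- \frac{43}{-3} \left(o{\left(6 \right)} + D{\left(-5,0 \right)}\right) = - \frac{43}{-3} \left(2 - 2\right) = \left(-43\right) \left(- \frac{1}{3}\right) 0 = \frac{43}{3} \cdot 0 = 0$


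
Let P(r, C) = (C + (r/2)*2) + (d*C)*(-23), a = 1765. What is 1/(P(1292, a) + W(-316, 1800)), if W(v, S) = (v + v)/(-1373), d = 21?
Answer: -1373/1166277742 ≈ -1.1772e-6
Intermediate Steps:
W(v, S) = -2*v/1373 (W(v, S) = (2*v)*(-1/1373) = -2*v/1373)
P(r, C) = r - 482*C (P(r, C) = (C + (r/2)*2) + (21*C)*(-23) = (C + (r*(½))*2) - 483*C = (C + (r/2)*2) - 483*C = (C + r) - 483*C = r - 482*C)
1/(P(1292, a) + W(-316, 1800)) = 1/((1292 - 482*1765) - 2/1373*(-316)) = 1/((1292 - 850730) + 632/1373) = 1/(-849438 + 632/1373) = 1/(-1166277742/1373) = -1373/1166277742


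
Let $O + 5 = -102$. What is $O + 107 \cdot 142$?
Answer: $15087$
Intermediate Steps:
$O = -107$ ($O = -5 - 102 = -107$)
$O + 107 \cdot 142 = -107 + 107 \cdot 142 = -107 + 15194 = 15087$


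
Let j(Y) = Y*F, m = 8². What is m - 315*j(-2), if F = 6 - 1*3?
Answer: 1954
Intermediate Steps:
F = 3 (F = 6 - 3 = 3)
m = 64
j(Y) = 3*Y (j(Y) = Y*3 = 3*Y)
m - 315*j(-2) = 64 - 945*(-2) = 64 - 315*(-6) = 64 + 1890 = 1954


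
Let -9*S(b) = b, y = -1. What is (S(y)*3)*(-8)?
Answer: -8/3 ≈ -2.6667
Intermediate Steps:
S(b) = -b/9
(S(y)*3)*(-8) = (-⅑*(-1)*3)*(-8) = ((⅑)*3)*(-8) = (⅓)*(-8) = -8/3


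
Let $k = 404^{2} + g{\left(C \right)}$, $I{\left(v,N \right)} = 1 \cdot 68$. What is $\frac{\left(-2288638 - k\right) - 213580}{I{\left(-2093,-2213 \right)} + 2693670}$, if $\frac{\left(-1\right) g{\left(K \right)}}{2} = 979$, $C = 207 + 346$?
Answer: $- \frac{1331738}{1346869} \approx -0.98877$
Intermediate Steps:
$C = 553$
$g{\left(K \right)} = -1958$ ($g{\left(K \right)} = \left(-2\right) 979 = -1958$)
$I{\left(v,N \right)} = 68$
$k = 161258$ ($k = 404^{2} - 1958 = 163216 - 1958 = 161258$)
$\frac{\left(-2288638 - k\right) - 213580}{I{\left(-2093,-2213 \right)} + 2693670} = \frac{\left(-2288638 - 161258\right) - 213580}{68 + 2693670} = \frac{\left(-2288638 - 161258\right) - 213580}{2693738} = \left(-2449896 - 213580\right) \frac{1}{2693738} = \left(-2663476\right) \frac{1}{2693738} = - \frac{1331738}{1346869}$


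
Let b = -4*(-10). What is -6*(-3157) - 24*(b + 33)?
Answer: 17190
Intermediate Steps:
b = 40
-6*(-3157) - 24*(b + 33) = -6*(-3157) - 24*(40 + 33) = 18942 - 24*73 = 18942 - 1*1752 = 18942 - 1752 = 17190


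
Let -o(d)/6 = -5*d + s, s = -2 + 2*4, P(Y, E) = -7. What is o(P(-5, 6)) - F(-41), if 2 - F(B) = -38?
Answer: -286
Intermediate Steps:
s = 6 (s = -2 + 8 = 6)
o(d) = -36 + 30*d (o(d) = -6*(-5*d + 6) = -6*(6 - 5*d) = -36 + 30*d)
F(B) = 40 (F(B) = 2 - 1*(-38) = 2 + 38 = 40)
o(P(-5, 6)) - F(-41) = (-36 + 30*(-7)) - 1*40 = (-36 - 210) - 40 = -246 - 40 = -286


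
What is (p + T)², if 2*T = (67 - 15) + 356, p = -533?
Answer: 108241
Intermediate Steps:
T = 204 (T = ((67 - 15) + 356)/2 = (52 + 356)/2 = (½)*408 = 204)
(p + T)² = (-533 + 204)² = (-329)² = 108241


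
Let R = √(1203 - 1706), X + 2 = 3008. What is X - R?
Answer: 3006 - I*√503 ≈ 3006.0 - 22.428*I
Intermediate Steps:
X = 3006 (X = -2 + 3008 = 3006)
R = I*√503 (R = √(-503) = I*√503 ≈ 22.428*I)
X - R = 3006 - I*√503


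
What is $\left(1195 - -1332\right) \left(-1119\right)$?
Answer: $-2827713$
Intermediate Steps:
$\left(1195 - -1332\right) \left(-1119\right) = \left(1195 + 1332\right) \left(-1119\right) = 2527 \left(-1119\right) = -2827713$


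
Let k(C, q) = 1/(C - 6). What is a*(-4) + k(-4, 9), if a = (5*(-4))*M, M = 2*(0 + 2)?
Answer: 3199/10 ≈ 319.90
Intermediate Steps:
M = 4 (M = 2*2 = 4)
k(C, q) = 1/(-6 + C)
a = -80 (a = (5*(-4))*4 = -20*4 = -80)
a*(-4) + k(-4, 9) = -80*(-4) + 1/(-6 - 4) = 320 + 1/(-10) = 320 - ⅒ = 3199/10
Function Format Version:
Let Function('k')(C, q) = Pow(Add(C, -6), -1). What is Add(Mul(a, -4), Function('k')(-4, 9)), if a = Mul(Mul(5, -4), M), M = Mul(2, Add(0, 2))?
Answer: Rational(3199, 10) ≈ 319.90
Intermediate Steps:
M = 4 (M = Mul(2, 2) = 4)
Function('k')(C, q) = Pow(Add(-6, C), -1)
a = -80 (a = Mul(Mul(5, -4), 4) = Mul(-20, 4) = -80)
Add(Mul(a, -4), Function('k')(-4, 9)) = Add(Mul(-80, -4), Pow(Add(-6, -4), -1)) = Add(320, Pow(-10, -1)) = Add(320, Rational(-1, 10)) = Rational(3199, 10)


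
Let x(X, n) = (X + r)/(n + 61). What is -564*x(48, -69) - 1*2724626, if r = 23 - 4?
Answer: -5439805/2 ≈ -2.7199e+6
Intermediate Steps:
r = 19
x(X, n) = (19 + X)/(61 + n) (x(X, n) = (X + 19)/(n + 61) = (19 + X)/(61 + n))
-564*x(48, -69) - 1*2724626 = -564*(19 + 48)/(61 - 69) - 1*2724626 = -564*67/(-8) - 2724626 = -(-141)*67/2 - 2724626 = -564*(-67/8) - 2724626 = 9447/2 - 2724626 = -5439805/2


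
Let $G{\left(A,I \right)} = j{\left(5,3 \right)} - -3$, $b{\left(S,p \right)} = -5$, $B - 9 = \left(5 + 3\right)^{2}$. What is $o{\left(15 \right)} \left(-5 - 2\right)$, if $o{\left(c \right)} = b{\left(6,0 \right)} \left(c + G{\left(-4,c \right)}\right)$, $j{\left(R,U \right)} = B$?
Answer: $3185$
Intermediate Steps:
$B = 73$ ($B = 9 + \left(5 + 3\right)^{2} = 9 + 8^{2} = 9 + 64 = 73$)
$j{\left(R,U \right)} = 73$
$G{\left(A,I \right)} = 76$ ($G{\left(A,I \right)} = 73 - -3 = 73 + 3 = 76$)
$o{\left(c \right)} = -380 - 5 c$ ($o{\left(c \right)} = - 5 \left(c + 76\right) = - 5 \left(76 + c\right) = -380 - 5 c$)
$o{\left(15 \right)} \left(-5 - 2\right) = \left(-380 - 75\right) \left(-5 - 2\right) = \left(-455\right) \left(-7\right) = 3185$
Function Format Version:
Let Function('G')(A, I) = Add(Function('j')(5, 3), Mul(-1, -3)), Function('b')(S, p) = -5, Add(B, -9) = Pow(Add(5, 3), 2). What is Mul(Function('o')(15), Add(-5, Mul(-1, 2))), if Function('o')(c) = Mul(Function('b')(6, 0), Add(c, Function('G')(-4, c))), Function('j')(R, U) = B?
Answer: 3185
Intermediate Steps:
B = 73 (B = Add(9, Pow(Add(5, 3), 2)) = Add(9, Pow(8, 2)) = Add(9, 64) = 73)
Function('j')(R, U) = 73
Function('G')(A, I) = 76 (Function('G')(A, I) = Add(73, Mul(-1, -3)) = Add(73, 3) = 76)
Function('o')(c) = Add(-380, Mul(-5, c)) (Function('o')(c) = Mul(-5, Add(c, 76)) = Mul(-5, Add(76, c)) = Add(-380, Mul(-5, c)))
Mul(Function('o')(15), Add(-5, Mul(-1, 2))) = Mul(Add(-380, Mul(-5, 15)), Add(-5, Mul(-1, 2))) = Mul(Add(-380, -75), Add(-5, -2)) = Mul(-455, -7) = 3185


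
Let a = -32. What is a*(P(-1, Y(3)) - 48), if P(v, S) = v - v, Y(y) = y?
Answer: 1536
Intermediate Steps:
P(v, S) = 0
a*(P(-1, Y(3)) - 48) = -32*(0 - 48) = -32*(-48) = 1536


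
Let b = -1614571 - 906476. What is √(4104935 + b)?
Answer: 4*√98993 ≈ 1258.5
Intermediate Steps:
b = -2521047
√(4104935 + b) = √(4104935 - 2521047) = √1583888 = 4*√98993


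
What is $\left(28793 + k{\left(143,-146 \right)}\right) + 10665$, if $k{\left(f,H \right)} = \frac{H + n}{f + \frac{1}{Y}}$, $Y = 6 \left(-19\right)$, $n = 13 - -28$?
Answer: $\frac{643192888}{16301} \approx 39457.0$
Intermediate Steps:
$n = 41$ ($n = 13 + 28 = 41$)
$Y = -114$
$k{\left(f,H \right)} = \frac{41 + H}{- \frac{1}{114} + f}$ ($k{\left(f,H \right)} = \frac{H + 41}{f + \frac{1}{-114}} = \frac{41 + H}{f - \frac{1}{114}} = \frac{41 + H}{- \frac{1}{114} + f}$)
$\left(28793 + k{\left(143,-146 \right)}\right) + 10665 = \left(28793 + \frac{114 \left(41 - 146\right)}{-1 + 114 \cdot 143}\right) + 10665 = \left(28793 + 114 \frac{1}{-1 + 16302} \left(-105\right)\right) + 10665 = \left(28793 + 114 \cdot \frac{1}{16301} \left(-105\right)\right) + 10665 = \left(28793 - \frac{11970}{16301}\right) + 10665 = \frac{469342723}{16301} + 10665 = \frac{643192888}{16301}$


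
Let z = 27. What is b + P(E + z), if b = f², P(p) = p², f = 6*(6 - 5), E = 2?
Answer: 877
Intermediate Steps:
f = 6 (f = 6*1 = 6)
b = 36 (b = 6² = 36)
b + P(E + z) = 36 + (2 + 27)² = 36 + 29² = 36 + 841 = 877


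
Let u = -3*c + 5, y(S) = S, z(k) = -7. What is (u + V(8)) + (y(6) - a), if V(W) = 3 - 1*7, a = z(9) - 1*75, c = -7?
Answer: 110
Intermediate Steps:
a = -82 (a = -7 - 1*75 = -7 - 75 = -82)
u = 26 (u = -3*(-7) + 5 = 21 + 5 = 26)
V(W) = -4 (V(W) = 3 - 7 = -4)
(u + V(8)) + (y(6) - a) = (26 - 4) + (6 - 1*(-82)) = 22 + (6 + 82) = 22 + 88 = 110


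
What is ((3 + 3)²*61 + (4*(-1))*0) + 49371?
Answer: 51567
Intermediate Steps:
((3 + 3)²*61 + (4*(-1))*0) + 49371 = (6²*61 - 4*0) + 49371 = (36*61 + 0) + 49371 = (2196 + 0) + 49371 = 2196 + 49371 = 51567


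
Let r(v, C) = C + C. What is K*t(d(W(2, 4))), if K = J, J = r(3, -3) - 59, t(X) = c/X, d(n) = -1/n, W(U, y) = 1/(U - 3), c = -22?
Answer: 1430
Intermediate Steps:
W(U, y) = 1/(-3 + U)
r(v, C) = 2*C
t(X) = -22/X
J = -65 (J = 2*(-3) - 59 = -6 - 59 = -65)
K = -65
K*t(d(W(2, 4))) = -(-1430)/((-1/(1/(-3 + 2)))) = -(-1430)/((-1/(1/(-1)))) = -(-1430)/((-1/(-1))) = -(-1430)/((-1*(-1))) = -(-1430)/1 = -(-1430) = -65*(-22) = 1430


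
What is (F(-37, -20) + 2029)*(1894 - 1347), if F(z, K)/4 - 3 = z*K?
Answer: 2735547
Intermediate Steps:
F(z, K) = 12 + 4*K*z (F(z, K) = 12 + 4*(z*K) = 12 + 4*(K*z) = 12 + 4*K*z)
(F(-37, -20) + 2029)*(1894 - 1347) = ((12 + 4*(-20)*(-37)) + 2029)*(1894 - 1347) = ((12 + 2960) + 2029)*547 = (2972 + 2029)*547 = 5001*547 = 2735547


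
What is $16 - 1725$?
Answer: $-1709$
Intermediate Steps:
$16 - 1725 = -1709$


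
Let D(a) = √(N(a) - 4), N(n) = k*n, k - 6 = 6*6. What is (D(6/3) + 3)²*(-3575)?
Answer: -318175 - 85800*√5 ≈ -5.1003e+5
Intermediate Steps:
k = 42 (k = 6 + 6*6 = 6 + 36 = 42)
N(n) = 42*n
D(a) = √(-4 + 42*a) (D(a) = √(42*a - 4) = √(-4 + 42*a))
(D(6/3) + 3)²*(-3575) = (√(-4 + 42*(6/3)) + 3)²*(-3575) = (√(-4 + 42*(6*(⅓))) + 3)²*(-3575) = (√(-4 + 42*2) + 3)²*(-3575) = (√(-4 + 84) + 3)²*(-3575) = (√80 + 3)²*(-3575) = (4*√5 + 3)²*(-3575) = (3 + 4*√5)²*(-3575) = -3575*(3 + 4*√5)²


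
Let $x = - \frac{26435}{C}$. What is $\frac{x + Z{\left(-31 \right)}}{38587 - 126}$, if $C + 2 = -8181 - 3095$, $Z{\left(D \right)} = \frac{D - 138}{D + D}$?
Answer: $\frac{886238}{6723328949} \approx 0.00013182$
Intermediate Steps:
$Z{\left(D \right)} = \frac{-138 + D}{2 D}$
$C = -11278$ ($C = -2 - 11276 = -11278$)
$x = \frac{26435}{11278}$ ($x = - \frac{26435}{-11278} = \left(-26435\right) \left(- \frac{1}{11278}\right) = \frac{26435}{11278} \approx 2.3439$)
$\frac{x + Z{\left(-31 \right)}}{38587 - 126} = \frac{\frac{26435}{11278} + \frac{-138 - 31}{2 \left(-31\right)}}{38587 - 126} = \frac{\frac{26435}{11278} + \frac{1}{2} \left(- \frac{1}{31}\right) \left(-169\right)}{38461} = \left(\frac{26435}{11278} + \frac{169}{62}\right) \frac{1}{38461} = \frac{886238}{174809} \cdot \frac{1}{38461} = \frac{886238}{6723328949}$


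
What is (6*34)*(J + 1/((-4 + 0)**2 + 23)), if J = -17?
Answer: -45016/13 ≈ -3462.8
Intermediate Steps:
(6*34)*(J + 1/((-4 + 0)**2 + 23)) = (6*34)*(-17 + 1/((-4 + 0)**2 + 23)) = 204*(-17 + 1/((-4)**2 + 23)) = 204*(-17 + 1/(16 + 23)) = 204*(-17 + 1/39) = 204*(-662/39) = -45016/13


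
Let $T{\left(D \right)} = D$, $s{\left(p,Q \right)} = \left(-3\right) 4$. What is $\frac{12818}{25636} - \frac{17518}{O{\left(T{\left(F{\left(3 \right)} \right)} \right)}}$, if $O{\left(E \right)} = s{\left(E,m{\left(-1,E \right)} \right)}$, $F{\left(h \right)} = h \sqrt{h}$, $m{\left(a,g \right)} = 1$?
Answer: $\frac{4381}{3} \approx 1460.3$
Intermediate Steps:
$s{\left(p,Q \right)} = -12$
$F{\left(h \right)} = h^{\frac{3}{2}}$
$O{\left(E \right)} = -12$
$\frac{12818}{25636} - \frac{17518}{O{\left(T{\left(F{\left(3 \right)} \right)} \right)}} = \frac{12818}{25636} - \frac{17518}{-12} = 12818 \cdot \frac{1}{25636} - - \frac{8759}{6} = \frac{1}{2} + \frac{8759}{6} = \frac{4381}{3}$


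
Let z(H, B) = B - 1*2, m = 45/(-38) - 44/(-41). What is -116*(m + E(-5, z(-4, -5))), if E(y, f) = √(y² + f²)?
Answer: 10034/779 - 116*√74 ≈ -984.99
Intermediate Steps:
m = -173/1558 (m = 45*(-1/38) - 44*(-1/41) = -45/38 + 44/41 = -173/1558 ≈ -0.11104)
z(H, B) = -2 + B (z(H, B) = B - 2 = -2 + B)
E(y, f) = √(f² + y²)
-116*(m + E(-5, z(-4, -5))) = -116*(-173/1558 + √((-2 - 5)² + (-5)²)) = -116*(-173/1558 + √((-7)² + 25)) = -116*(-173/1558 + √(49 + 25)) = -116*(-173/1558 + √74) = 10034/779 - 116*√74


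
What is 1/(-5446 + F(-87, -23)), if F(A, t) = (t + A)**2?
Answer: 1/6654 ≈ 0.00015029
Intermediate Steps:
F(A, t) = (A + t)**2
1/(-5446 + F(-87, -23)) = 1/(-5446 + (-87 - 23)**2) = 1/(-5446 + (-110)**2) = 1/(-5446 + 12100) = 1/6654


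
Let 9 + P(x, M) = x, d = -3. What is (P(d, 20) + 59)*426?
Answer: 20022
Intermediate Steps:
P(x, M) = -9 + x
(P(d, 20) + 59)*426 = ((-9 - 3) + 59)*426 = (-12 + 59)*426 = 47*426 = 20022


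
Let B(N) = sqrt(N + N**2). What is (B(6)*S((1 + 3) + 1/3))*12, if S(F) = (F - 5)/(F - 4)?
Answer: -24*sqrt(42) ≈ -155.54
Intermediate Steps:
S(F) = (-5 + F)/(-4 + F)
(B(6)*S((1 + 3) + 1/3))*12 = (sqrt(6*(1 + 6))*((-5 + ((1 + 3) + 1/3))/(-4 + ((1 + 3) + 1/3))))*12 = (sqrt(6*7)*((-5 + (4 + 1/3))/(-4 + (4 + 1/3))))*12 = (sqrt(42)*((-5 + 13/3)/(-4 + 13/3)))*12 = (sqrt(42)*(-2/3/(1/3)))*12 = (sqrt(42)*(3*(-2/3)))*12 = (sqrt(42)*(-2))*12 = -2*sqrt(42)*12 = -24*sqrt(42)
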